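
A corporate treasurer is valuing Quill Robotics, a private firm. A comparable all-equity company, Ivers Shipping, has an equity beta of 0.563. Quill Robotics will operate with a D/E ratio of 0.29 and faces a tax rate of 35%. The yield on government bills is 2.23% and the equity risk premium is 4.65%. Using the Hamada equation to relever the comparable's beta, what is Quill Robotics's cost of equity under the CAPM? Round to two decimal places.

β_L = β_U × [1 + (1 − t)(D/E)] = 0.563 × [1 + (1 − 0.35) × 0.29]
    = 0.563 × [1 + 0.65 × 0.29] = 0.563 × 1.1885 = 0.6691
E(R) = R_f + β_L × MRP = 2.23% + 0.6691 × 4.65% = 5.34%

5.34%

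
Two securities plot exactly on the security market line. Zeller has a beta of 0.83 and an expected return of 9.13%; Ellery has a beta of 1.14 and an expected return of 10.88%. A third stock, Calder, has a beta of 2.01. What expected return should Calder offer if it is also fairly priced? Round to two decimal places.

MRP (SML slope) = (10.88% − 9.13%) / (1.14 − 0.83) = 1.75% / 0.31 = 5.6452%
R_f (intercept) = 9.13% − 0.83 × 5.6452% = 4.4445%
E(R_Calder) = R_f + β × MRP = 4.4445% + 2.01 × 5.6452% = 15.79%

15.79%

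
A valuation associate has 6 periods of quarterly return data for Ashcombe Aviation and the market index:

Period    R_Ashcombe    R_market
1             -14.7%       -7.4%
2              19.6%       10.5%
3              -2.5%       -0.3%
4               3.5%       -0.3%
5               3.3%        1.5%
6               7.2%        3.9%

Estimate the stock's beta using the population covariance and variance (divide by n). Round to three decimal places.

1.891

Mean R_i = (-14.7 + 19.6 − 2.5 + 3.5 + 3.3 + 7.2) / 6 = 2.7333%
Mean R_m = (-7.4 + 10.5 − 0.3 − 0.3 + 1.5 + 3.9) / 6 = 1.3167%
Σ(R_i − R̄_i)(R_m − R̄_m) = 325.7167  ⇒  Cov = 325.7167 / 6 = 54.2861
Σ(R_m − R̄_m)² = 172.2483  ⇒  Var(R_m) = 172.2483 / 6 = 28.7081
β = Cov / Var(R_m) = 54.2861 / 28.7081 = 1.8910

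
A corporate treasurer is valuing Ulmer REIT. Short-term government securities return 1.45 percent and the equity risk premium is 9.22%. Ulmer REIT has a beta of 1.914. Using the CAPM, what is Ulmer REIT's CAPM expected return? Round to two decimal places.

E(R) = R_f + β × MRP = 1.45% + 1.914 × 9.22% = 19.10%

19.10%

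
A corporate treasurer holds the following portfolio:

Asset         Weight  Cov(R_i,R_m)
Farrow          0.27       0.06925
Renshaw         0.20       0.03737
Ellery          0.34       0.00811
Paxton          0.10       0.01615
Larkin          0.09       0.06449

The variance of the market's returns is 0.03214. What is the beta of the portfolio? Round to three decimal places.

1.131

β_Farrow = 0.06925 / 0.03214 = 2.1546
β_Renshaw = 0.03737 / 0.03214 = 1.1627
β_Ellery = 0.00811 / 0.03214 = 0.2523
β_Paxton = 0.01615 / 0.03214 = 0.5025
β_Larkin = 0.06449 / 0.03214 = 2.0065
β_P = Σ w_i β_i = 0.27×2.1546 + 0.20×1.1627 + 0.34×0.2523 + 0.10×0.5025 + 0.09×2.0065 = 1.1309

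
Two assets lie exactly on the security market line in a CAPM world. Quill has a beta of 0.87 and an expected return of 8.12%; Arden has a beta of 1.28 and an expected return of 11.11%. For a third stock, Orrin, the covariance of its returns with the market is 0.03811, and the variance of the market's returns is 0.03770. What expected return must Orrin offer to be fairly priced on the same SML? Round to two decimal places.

9.15%

MRP = (11.11% − 8.12%) / (1.28 − 0.87) = 7.2927%
R_f = 8.12% − 0.87 × 7.2927% = 1.7754%
β_Orrin = Cov / Var(R_m) = 0.03811 / 0.03770 = 1.0109
E(R_Orrin) = R_f + β × MRP = 1.7754% + 1.0109 × 7.2927% = 9.15%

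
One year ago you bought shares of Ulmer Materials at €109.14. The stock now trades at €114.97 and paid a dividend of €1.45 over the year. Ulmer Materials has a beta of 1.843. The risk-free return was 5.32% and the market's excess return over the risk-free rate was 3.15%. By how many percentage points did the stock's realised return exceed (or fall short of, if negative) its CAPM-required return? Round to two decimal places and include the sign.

-4.46%

Realised HPR = (P1 + D1 − P0) / P0 = (114.97 + 1.45 − 109.14) / 109.14 = 7.28 / 109.14 = 6.6703%
CAPM required = R_f + β·MRP = 5.32% + 1.843 × 3.15% = 11.12545%
α = realised − required = 6.6703% − 11.12545% = -4.46%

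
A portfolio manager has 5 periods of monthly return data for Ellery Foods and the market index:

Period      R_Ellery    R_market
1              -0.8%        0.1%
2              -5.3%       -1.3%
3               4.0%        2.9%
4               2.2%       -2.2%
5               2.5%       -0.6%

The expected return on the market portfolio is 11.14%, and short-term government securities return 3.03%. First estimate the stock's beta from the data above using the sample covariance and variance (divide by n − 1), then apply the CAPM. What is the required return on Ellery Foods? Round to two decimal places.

Mean R_i = (-0.8 − 5.3 + 4.0 + 2.2 + 2.5) / 5 = 0.5200%
Mean R_m = (0.1 − 1.3 + 2.9 − 2.2 − 0.6) / 5 = -0.2200%
Σ(R_i − R̄_i)(R_m − R̄_m) = 12.6420  ⇒  Cov = 12.6420 / 4 = 3.1605
Σ(R_m − R̄_m)² = 15.0680  ⇒  Var(R_m) = 15.0680 / 4 = 3.7670
β = Cov / Var(R_m) = 3.1605 / 3.7670 = 0.8390
MRP = 11.14% − 3.03% = 8.11%
E(R) = R_f + β × MRP = 3.03% + 0.8390 × 8.11% = 9.83%

9.83%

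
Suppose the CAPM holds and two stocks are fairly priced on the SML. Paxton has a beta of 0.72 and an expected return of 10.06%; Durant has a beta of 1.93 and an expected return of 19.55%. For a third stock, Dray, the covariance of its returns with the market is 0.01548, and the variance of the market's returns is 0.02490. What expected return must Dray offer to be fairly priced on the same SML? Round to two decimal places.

MRP = (19.55% − 10.06%) / (1.93 − 0.72) = 7.8430%
R_f = 10.06% − 0.72 × 7.8430% = 4.4130%
β_Dray = Cov / Var(R_m) = 0.01548 / 0.02490 = 0.6217
E(R_Dray) = R_f + β × MRP = 4.4130% + 0.6217 × 7.8430% = 9.29%

9.29%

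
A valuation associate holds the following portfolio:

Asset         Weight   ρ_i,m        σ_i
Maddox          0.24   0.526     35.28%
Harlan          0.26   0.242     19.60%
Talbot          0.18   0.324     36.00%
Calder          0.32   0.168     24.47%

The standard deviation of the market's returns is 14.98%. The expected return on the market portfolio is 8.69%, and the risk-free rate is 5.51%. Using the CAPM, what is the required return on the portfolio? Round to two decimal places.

β_Maddox = 0.526 × 35.28% / 14.98% = 1.2388
β_Harlan = 0.242 × 19.60% / 14.98% = 0.3166
β_Talbot = 0.324 × 36.00% / 14.98% = 0.7786
β_Calder = 0.168 × 24.47% / 14.98% = 0.2744
β_P = Σ w_i β_i = 0.24×1.2388 + 0.26×0.3166 + 0.18×0.7786 + 0.32×0.2744 = 0.6076
MRP = 8.69% − 5.51% = 3.18%
E(R_P) = R_f + β_P × MRP = 5.51% + 0.6076 × 3.18% = 7.44%

7.44%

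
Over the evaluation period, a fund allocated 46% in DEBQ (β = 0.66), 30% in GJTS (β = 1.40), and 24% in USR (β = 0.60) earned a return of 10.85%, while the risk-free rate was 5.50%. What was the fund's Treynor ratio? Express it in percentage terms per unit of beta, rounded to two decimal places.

β_P = 0.46×0.66 + 0.30×1.40 + 0.24×0.60 = 0.8676
Treynor = (R_P − R_f) / β_P = (10.85% − 5.50%) / 0.8676 = 5.35% / 0.8676 = 6.17%

6.17%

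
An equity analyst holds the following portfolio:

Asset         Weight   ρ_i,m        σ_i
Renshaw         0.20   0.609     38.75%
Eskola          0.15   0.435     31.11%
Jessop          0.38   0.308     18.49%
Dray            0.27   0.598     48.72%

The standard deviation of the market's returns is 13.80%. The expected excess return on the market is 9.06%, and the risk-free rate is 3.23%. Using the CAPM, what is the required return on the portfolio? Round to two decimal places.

β_Renshaw = 0.609 × 38.75% / 13.80% = 1.7101
β_Eskola = 0.435 × 31.11% / 13.80% = 0.9806
β_Jessop = 0.308 × 18.49% / 13.80% = 0.4127
β_Dray = 0.598 × 48.72% / 13.80% = 2.1112
β_P = Σ w_i β_i = 0.20×1.7101 + 0.15×0.9806 + 0.38×0.4127 + 0.27×2.1112 = 1.2160
E(R_P) = R_f + β_P × MRP = 3.23% + 1.2160 × 9.06% = 14.25%

14.25%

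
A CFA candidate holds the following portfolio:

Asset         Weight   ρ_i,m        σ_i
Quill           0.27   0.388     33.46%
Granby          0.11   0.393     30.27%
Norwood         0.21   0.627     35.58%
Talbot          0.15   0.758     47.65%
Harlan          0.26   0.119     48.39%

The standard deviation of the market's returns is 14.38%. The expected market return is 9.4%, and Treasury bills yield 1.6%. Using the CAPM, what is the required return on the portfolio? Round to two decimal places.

β_Quill = 0.388 × 33.46% / 14.38% = 0.9028
β_Granby = 0.393 × 30.27% / 14.38% = 0.8273
β_Norwood = 0.627 × 35.58% / 14.38% = 1.5514
β_Talbot = 0.758 × 47.65% / 14.38% = 2.5117
β_Harlan = 0.119 × 48.39% / 14.38% = 0.4004
β_P = Σ w_i β_i = 0.27×0.9028 + 0.11×0.8273 + 0.21×1.5514 + 0.15×2.5117 + 0.26×0.4004 = 1.1414
MRP = 9.4% − 1.6% = 7.80%
E(R_P) = R_f + β_P × MRP = 1.6% + 1.1414 × 7.8% = 10.50%

10.50%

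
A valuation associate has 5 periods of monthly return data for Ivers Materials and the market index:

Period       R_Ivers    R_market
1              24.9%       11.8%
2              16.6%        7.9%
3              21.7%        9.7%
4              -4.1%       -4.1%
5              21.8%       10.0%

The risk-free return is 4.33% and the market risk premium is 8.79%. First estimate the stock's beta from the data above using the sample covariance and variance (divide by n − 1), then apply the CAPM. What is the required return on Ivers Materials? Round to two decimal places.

Mean R_i = (24.9 + 16.6 + 21.7 − 4.1 + 21.8) / 5 = 16.1800%
Mean R_m = (11.8 + 7.9 + 9.7 − 4.1 + 10.0) / 5 = 7.0600%
Σ(R_i − R̄_i)(R_m − R̄_m) = 299.1060  ⇒  Cov = 299.1060 / 4 = 74.7765
Σ(R_m − R̄_m)² = 163.3320  ⇒  Var(R_m) = 163.3320 / 4 = 40.8330
β = Cov / Var(R_m) = 74.7765 / 40.8330 = 1.8313
E(R) = R_f + β × MRP = 4.33% + 1.8313 × 8.79% = 20.43%

20.43%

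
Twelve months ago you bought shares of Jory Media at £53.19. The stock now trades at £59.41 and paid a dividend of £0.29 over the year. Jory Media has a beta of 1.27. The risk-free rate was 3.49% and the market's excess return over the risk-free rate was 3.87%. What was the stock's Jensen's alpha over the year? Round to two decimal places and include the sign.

+3.83%

Realised HPR = (P1 + D1 − P0) / P0 = (59.41 + 0.29 − 53.19) / 53.19 = 6.51 / 53.19 = 12.2391%
CAPM required = R_f + β·MRP = 3.49% + 1.27 × 3.87% = 8.4049%
α = realised − required = 12.2391% − 8.4049% = +3.83%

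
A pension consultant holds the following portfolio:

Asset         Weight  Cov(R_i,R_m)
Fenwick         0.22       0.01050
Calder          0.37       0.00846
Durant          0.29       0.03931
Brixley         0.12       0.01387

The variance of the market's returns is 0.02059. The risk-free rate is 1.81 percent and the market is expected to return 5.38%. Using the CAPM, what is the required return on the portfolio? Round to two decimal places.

5.02%

β_Fenwick = 0.01050 / 0.02059 = 0.5100
β_Calder = 0.00846 / 0.02059 = 0.4109
β_Durant = 0.03931 / 0.02059 = 1.9092
β_Brixley = 0.01387 / 0.02059 = 0.6736
β_P = Σ w_i β_i = 0.22×0.5100 + 0.37×0.4109 + 0.29×1.9092 + 0.12×0.6736 = 0.8987
MRP = 5.38% − 1.81% = 3.57%
E(R_P) = R_f + β_P × MRP = 1.81% + 0.8987 × 3.57% = 5.02%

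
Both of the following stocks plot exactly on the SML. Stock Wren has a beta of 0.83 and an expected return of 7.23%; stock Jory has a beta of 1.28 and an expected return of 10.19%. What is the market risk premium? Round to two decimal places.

6.58%

Both satisfy E(R) = R_f + β·MRP, so the slope of the SML is
MRP = (10.19% − 7.23%) / (1.28 − 0.83) = 2.96% / 0.45 = 6.5778%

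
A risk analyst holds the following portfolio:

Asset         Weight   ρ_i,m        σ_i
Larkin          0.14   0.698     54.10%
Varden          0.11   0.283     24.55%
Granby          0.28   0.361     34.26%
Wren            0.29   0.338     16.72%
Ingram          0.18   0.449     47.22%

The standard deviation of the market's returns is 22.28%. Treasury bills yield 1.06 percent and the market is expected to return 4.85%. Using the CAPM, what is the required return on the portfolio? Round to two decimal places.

3.61%

β_Larkin = 0.698 × 54.10% / 22.28% = 1.6949
β_Varden = 0.283 × 24.55% / 22.28% = 0.3118
β_Granby = 0.361 × 34.26% / 22.28% = 0.5551
β_Wren = 0.338 × 16.72% / 22.28% = 0.2537
β_Ingram = 0.449 × 47.22% / 22.28% = 0.9516
β_P = Σ w_i β_i = 0.14×1.6949 + 0.11×0.3118 + 0.28×0.5551 + 0.29×0.2537 + 0.18×0.9516 = 0.6719
MRP = 4.85% − 1.06% = 3.79%
E(R_P) = R_f + β_P × MRP = 1.06% + 0.6719 × 3.79% = 3.61%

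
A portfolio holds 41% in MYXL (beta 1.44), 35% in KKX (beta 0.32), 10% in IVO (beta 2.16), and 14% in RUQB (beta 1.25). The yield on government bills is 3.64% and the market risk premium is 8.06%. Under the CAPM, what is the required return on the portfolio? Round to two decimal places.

β_P = Σ w_i β_i = 0.41×1.44 + 0.35×0.32 + 0.10×2.16 + 0.14×1.25 = 1.0934
E(R_P) = R_f + β_P × MRP = 3.64% + 1.0934 × 8.06% = 12.45%

12.45%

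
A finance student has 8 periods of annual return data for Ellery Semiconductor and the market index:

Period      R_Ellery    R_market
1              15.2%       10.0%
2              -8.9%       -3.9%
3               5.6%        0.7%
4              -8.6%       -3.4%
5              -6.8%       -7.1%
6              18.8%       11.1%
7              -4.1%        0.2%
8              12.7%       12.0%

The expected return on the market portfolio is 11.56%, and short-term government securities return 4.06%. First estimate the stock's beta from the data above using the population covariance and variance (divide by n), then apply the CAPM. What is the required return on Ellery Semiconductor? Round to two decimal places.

Mean R_i = (15.2 − 8.9 + 5.6 − 8.6 − 6.8 + 18.8 − 4.1 + 12.7) / 8 = 2.9875%
Mean R_m = (10.0 − 3.9 + 0.7 − 3.4 − 7.1 + 11.1 + 0.2 + 12.0) / 8 = 2.4500%
Σ(R_i − R̄_i)(R_m − R̄_m) = 569.8550  ⇒  Cov = 569.8550 / 8 = 71.2319
Σ(R_m − R̄_m)² = 396.9000  ⇒  Var(R_m) = 396.9000 / 8 = 49.6125
β = Cov / Var(R_m) = 71.2319 / 49.6125 = 1.4358
MRP = 11.56% − 4.06% = 7.50%
E(R) = R_f + β × MRP = 4.06% + 1.4358 × 7.50% = 14.83%

14.83%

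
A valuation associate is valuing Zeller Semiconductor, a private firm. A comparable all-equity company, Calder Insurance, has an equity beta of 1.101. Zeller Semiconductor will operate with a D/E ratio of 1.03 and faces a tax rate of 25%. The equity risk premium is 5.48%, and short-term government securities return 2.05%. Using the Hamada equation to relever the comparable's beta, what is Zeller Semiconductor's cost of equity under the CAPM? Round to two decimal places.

12.74%

β_L = β_U × [1 + (1 − t)(D/E)] = 1.101 × [1 + (1 − 0.25) × 1.03]
    = 1.101 × [1 + 0.75 × 1.03] = 1.101 × 1.7725 = 1.9515
E(R) = R_f + β_L × MRP = 2.05% + 1.9515 × 5.48% = 12.74%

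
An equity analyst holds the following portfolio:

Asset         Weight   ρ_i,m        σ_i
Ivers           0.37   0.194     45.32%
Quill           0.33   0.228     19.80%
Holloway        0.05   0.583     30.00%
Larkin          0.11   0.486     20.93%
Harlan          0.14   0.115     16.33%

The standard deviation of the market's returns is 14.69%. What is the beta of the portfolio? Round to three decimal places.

0.476

β_Ivers = 0.194 × 45.32% / 14.69% = 0.5985
β_Quill = 0.228 × 19.80% / 14.69% = 0.3073
β_Holloway = 0.583 × 30.00% / 14.69% = 1.1906
β_Larkin = 0.486 × 20.93% / 14.69% = 0.6924
β_Harlan = 0.115 × 16.33% / 14.69% = 0.1278
β_P = Σ w_i β_i = 0.37×0.5985 + 0.33×0.3073 + 0.05×1.1906 + 0.11×0.6924 + 0.14×0.1278 = 0.4764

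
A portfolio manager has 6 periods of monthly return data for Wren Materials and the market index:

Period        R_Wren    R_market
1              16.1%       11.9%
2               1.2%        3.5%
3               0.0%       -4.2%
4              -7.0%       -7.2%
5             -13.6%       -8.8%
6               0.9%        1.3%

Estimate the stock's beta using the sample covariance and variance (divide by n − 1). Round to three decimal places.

Mean R_i = (16.1 + 1.2 + 0.0 − 7.0 − 13.6 + 0.9) / 6 = -0.4000%
Mean R_m = (11.9 + 3.5 − 4.2 − 7.2 − 8.8 + 1.3) / 6 = -0.5833%
Σ(R_i − R̄_i)(R_m − R̄_m) = 365.6400  ⇒  Cov = 365.6400 / 5 = 73.1280
Σ(R_m − R̄_m)² = 300.4283  ⇒  Var(R_m) = 300.4283 / 5 = 60.0857
β = Cov / Var(R_m) = 73.1280 / 60.0857 = 1.2171

1.217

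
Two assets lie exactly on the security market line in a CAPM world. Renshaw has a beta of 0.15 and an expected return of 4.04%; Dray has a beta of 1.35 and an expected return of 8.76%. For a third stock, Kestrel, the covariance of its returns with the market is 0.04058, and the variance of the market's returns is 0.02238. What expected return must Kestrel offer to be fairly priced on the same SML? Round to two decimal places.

10.58%

MRP = (8.76% − 4.04%) / (1.35 − 0.15) = 3.9333%
R_f = 4.04% − 0.15 × 3.9333% = 3.4500%
β_Kestrel = Cov / Var(R_m) = 0.04058 / 0.02238 = 1.8132
E(R_Kestrel) = R_f + β × MRP = 3.4500% + 1.8132 × 3.9333% = 10.58%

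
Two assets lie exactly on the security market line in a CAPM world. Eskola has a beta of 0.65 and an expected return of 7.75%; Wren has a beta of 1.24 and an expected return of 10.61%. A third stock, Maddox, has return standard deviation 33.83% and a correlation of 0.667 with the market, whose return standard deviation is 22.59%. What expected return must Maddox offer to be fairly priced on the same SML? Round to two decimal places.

MRP = (10.61% − 7.75%) / (1.24 − 0.65) = 4.8475%
R_f = 7.75% − 0.65 × 4.8475% = 4.5991%
β_Maddox = ρ·σ_i/σ_m = 0.667 × 33.83 / 22.59 = 0.9989
E(R_Maddox) = R_f + β × MRP = 4.5991% + 0.9989 × 4.8475% = 9.44%

9.44%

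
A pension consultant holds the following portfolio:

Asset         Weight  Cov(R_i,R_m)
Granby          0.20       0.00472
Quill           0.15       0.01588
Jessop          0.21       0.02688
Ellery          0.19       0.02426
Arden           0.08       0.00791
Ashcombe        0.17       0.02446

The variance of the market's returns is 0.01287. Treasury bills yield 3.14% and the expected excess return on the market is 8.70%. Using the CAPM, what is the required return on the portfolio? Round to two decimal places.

15.56%

β_Granby = 0.00472 / 0.01287 = 0.3667
β_Quill = 0.01588 / 0.01287 = 1.2339
β_Jessop = 0.02688 / 0.01287 = 2.0886
β_Ellery = 0.02426 / 0.01287 = 1.8850
β_Arden = 0.00791 / 0.01287 = 0.6146
β_Ashcombe = 0.02446 / 0.01287 = 1.9005
β_P = Σ w_i β_i = 0.20×0.3667 + 0.15×1.2339 + 0.21×2.0886 + 0.19×1.8850 + 0.08×0.6146 + 0.17×1.9005 = 1.4274
E(R_P) = R_f + β_P × MRP = 3.14% + 1.4274 × 8.70% = 15.56%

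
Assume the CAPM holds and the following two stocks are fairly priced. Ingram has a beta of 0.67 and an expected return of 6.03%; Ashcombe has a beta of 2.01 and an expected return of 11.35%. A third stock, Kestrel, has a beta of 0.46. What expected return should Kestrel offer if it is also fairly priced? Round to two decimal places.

5.20%

MRP (SML slope) = (11.35% − 6.03%) / (2.01 − 0.67) = 5.32% / 1.34 = 3.9701%
R_f (intercept) = 6.03% − 0.67 × 3.9701% = 3.3700%
E(R_Kestrel) = R_f + β × MRP = 3.3700% + 0.46 × 3.9701% = 5.20%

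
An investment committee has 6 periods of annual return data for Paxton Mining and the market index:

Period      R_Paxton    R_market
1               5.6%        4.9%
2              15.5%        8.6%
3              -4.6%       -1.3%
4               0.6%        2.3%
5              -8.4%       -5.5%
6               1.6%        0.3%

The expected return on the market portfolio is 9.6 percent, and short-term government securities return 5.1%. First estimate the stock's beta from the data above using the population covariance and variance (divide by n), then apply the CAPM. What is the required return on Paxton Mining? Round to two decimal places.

12.50%

Mean R_i = (5.6 + 15.5 − 4.6 + 0.6 − 8.4 + 1.6) / 6 = 1.7167%
Mean R_m = (4.9 + 8.6 − 1.3 + 2.3 − 5.5 + 0.3) / 6 = 1.5500%
Σ(R_i − R̄_i)(R_m − R̄_m) = 198.8150  ⇒  Cov = 198.8150 / 6 = 33.1358
Σ(R_m − R̄_m)² = 120.8750  ⇒  Var(R_m) = 120.8750 / 6 = 20.1458
β = Cov / Var(R_m) = 33.1358 / 20.1458 = 1.6448
MRP = 9.6% − 5.1% = 4.50%
E(R) = R_f + β × MRP = 5.1% + 1.6448 × 4.5% = 12.50%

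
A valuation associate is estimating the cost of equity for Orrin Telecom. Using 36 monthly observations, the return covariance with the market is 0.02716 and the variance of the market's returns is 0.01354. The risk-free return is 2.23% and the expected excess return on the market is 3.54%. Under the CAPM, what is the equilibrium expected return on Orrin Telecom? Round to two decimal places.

β = Cov(R_i, R_m) / Var(R_m) = 0.02716 / 0.01354 = 2.0059
E(R) = R_f + β × MRP = 2.23% + 2.0059 × 3.54% = 9.33%

9.33%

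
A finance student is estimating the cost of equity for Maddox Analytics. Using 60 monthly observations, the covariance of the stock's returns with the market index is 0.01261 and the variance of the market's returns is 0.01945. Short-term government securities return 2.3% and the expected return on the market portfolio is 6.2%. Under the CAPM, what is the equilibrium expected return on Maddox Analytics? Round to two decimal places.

β = Cov(R_i, R_m) / Var(R_m) = 0.01261 / 0.01945 = 0.6483
MRP = 6.2% − 2.3% = 3.90%
E(R) = R_f + β × MRP = 2.3% + 0.6483 × 3.9% = 4.83%

4.83%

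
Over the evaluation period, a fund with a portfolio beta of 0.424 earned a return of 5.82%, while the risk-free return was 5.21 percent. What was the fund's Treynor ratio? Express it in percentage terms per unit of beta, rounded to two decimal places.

Treynor = (R_P − R_f) / β_P = (5.82% − 5.21%) / 0.4240 = 0.61% / 0.4240 = 1.44%

1.44%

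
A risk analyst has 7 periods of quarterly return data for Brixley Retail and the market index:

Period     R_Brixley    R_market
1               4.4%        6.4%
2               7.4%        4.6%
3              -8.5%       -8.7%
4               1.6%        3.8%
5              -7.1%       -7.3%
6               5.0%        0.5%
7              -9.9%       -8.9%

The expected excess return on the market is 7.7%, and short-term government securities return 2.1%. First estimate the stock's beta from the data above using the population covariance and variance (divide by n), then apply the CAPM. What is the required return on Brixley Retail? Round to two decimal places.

Mean R_i = (4.4 + 7.4 − 8.5 + 1.6 − 7.1 + 5.0 − 9.9) / 7 = -1.0143%
Mean R_m = (6.4 + 4.6 − 8.7 + 3.8 − 7.3 + 0.5 − 8.9) / 7 = -1.3714%
Σ(R_i − R̄_i)(R_m − R̄_m) = 274.9329  ⇒  Cov = 274.9329 / 7 = 39.2761
Σ(R_m − R̄_m)² = 271.8343  ⇒  Var(R_m) = 271.8343 / 7 = 38.8335
β = Cov / Var(R_m) = 39.2761 / 38.8335 = 1.0114
E(R) = R_f + β × MRP = 2.1% + 1.0114 × 7.7% = 9.89%

9.89%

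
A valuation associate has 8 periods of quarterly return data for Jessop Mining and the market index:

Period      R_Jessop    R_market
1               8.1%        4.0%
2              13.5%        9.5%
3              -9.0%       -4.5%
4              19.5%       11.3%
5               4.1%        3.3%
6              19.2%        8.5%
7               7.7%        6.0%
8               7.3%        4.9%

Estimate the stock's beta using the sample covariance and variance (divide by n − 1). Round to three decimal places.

1.816

Mean R_i = (8.1 + 13.5 − 9.0 + 19.5 + 4.1 + 19.2 + 7.7 + 7.3) / 8 = 8.8000%
Mean R_m = (4.0 + 9.5 − 4.5 + 11.3 + 3.3 + 8.5 + 6.0 + 4.9) / 8 = 5.3750%
Σ(R_i − R̄_i)(R_m − R̄_m) = 301.8000  ⇒  Cov = 301.8000 / 7 = 43.1143
Σ(R_m − R̄_m)² = 166.2150  ⇒  Var(R_m) = 166.2150 / 7 = 23.7450
β = Cov / Var(R_m) = 43.1143 / 23.7450 = 1.8157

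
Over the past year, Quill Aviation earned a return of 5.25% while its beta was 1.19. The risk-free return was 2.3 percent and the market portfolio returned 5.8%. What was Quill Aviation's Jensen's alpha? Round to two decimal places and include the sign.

Market excess return = 5.8% − 2.3% = 3.50%
CAPM benchmark = R_f + β(R_m − R_f) = 2.3% + 1.19 × 3.5% = 6.4650%
α = actual − benchmark = 5.25% − 6.4650% = -1.22%

-1.22%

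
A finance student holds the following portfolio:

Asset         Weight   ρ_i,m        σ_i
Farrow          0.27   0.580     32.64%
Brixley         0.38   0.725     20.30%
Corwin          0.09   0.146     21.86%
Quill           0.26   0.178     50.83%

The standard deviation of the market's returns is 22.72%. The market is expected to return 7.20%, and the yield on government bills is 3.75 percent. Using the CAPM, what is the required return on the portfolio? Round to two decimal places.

β_Farrow = 0.580 × 32.64% / 22.72% = 0.8332
β_Brixley = 0.725 × 20.30% / 22.72% = 0.6478
β_Corwin = 0.146 × 21.86% / 22.72% = 0.1405
β_Quill = 0.178 × 50.83% / 22.72% = 0.3982
β_P = Σ w_i β_i = 0.27×0.8332 + 0.38×0.6478 + 0.09×0.1405 + 0.26×0.3982 = 0.5873
MRP = 7.20% − 3.75% = 3.45%
E(R_P) = R_f + β_P × MRP = 3.75% + 0.5873 × 3.45% = 5.78%

5.78%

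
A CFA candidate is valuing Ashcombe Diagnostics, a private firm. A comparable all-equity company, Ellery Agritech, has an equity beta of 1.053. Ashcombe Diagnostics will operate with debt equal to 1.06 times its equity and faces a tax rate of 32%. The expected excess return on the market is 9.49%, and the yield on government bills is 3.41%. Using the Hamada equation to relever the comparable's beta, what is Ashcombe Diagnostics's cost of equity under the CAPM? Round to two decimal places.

β_L = β_U × [1 + (1 − t)(D/E)] = 1.053 × [1 + (1 − 0.32) × 1.06]
    = 1.053 × [1 + 0.68 × 1.06] = 1.053 × 1.7208 = 1.8120
E(R) = R_f + β_L × MRP = 3.41% + 1.8120 × 9.49% = 20.61%

20.61%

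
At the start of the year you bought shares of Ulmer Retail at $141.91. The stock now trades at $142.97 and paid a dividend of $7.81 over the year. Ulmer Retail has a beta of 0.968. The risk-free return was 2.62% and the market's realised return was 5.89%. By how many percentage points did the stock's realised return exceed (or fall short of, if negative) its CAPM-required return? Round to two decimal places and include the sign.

Realised HPR = (P1 + D1 − P0) / P0 = (142.97 + 7.81 − 141.91) / 141.91 = 8.87 / 141.91 = 6.2504%
MRP = 5.89% − 2.62% = 3.27%
CAPM required = R_f + β·MRP = 2.62% + 0.968 × 3.27% = 5.78536%
α = realised − required = 6.2504% − 5.78536% = +0.47%

+0.47%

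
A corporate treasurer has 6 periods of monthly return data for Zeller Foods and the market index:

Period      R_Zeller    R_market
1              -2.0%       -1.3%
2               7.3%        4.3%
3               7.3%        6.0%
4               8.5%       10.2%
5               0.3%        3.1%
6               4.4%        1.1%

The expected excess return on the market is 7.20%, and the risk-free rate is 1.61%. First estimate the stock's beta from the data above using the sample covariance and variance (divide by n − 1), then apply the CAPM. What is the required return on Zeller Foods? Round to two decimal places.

Mean R_i = (-2.0 + 7.3 + 7.3 + 8.5 + 0.3 + 4.4) / 6 = 4.3000%
Mean R_m = (-1.3 + 4.3 + 6.0 + 10.2 + 3.1 + 1.1) / 6 = 3.9000%
Σ(R_i − R̄_i)(R_m − R̄_m) = 69.6400  ⇒  Cov = 69.6400 / 5 = 13.9280
Σ(R_m − R̄_m)² = 79.7800  ⇒  Var(R_m) = 79.7800 / 5 = 15.9560
β = Cov / Var(R_m) = 13.9280 / 15.9560 = 0.8729
E(R) = R_f + β × MRP = 1.61% + 0.8729 × 7.20% = 7.89%

7.89%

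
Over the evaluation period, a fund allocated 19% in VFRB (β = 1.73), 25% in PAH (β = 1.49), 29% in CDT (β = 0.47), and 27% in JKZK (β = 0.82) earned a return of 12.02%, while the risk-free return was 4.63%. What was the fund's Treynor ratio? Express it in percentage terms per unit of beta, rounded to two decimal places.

6.98%

β_P = 0.19×1.73 + 0.25×1.49 + 0.29×0.47 + 0.27×0.82 = 1.0589
Treynor = (R_P − R_f) / β_P = (12.02% − 4.63%) / 1.0589 = 7.39% / 1.0589 = 6.98%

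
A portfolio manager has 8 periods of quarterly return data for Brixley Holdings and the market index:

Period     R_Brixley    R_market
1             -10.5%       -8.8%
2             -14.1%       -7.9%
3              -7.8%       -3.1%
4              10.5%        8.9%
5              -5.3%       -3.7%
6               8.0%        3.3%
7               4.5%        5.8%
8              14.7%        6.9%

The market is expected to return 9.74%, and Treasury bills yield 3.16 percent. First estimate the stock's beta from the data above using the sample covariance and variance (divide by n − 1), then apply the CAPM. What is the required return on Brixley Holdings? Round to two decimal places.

12.90%

Mean R_i = (-10.5 − 14.1 − 7.8 + 10.5 − 5.3 + 8.0 + 4.5 + 14.7) / 8 = 0.0000%
Mean R_m = (-8.8 − 7.9 − 3.1 + 8.9 − 3.7 + 3.3 + 5.8 + 6.9) / 8 = 0.1750%
Σ(R_i − R̄_i)(R_m − R̄_m) = 494.9600  ⇒  Cov = 494.9600 / 7 = 70.7086
Σ(R_m − R̄_m)² = 334.2550  ⇒  Var(R_m) = 334.2550 / 7 = 47.7507
β = Cov / Var(R_m) = 70.7086 / 47.7507 = 1.4808
MRP = 9.74% − 3.16% = 6.58%
E(R) = R_f + β × MRP = 3.16% + 1.4808 × 6.58% = 12.90%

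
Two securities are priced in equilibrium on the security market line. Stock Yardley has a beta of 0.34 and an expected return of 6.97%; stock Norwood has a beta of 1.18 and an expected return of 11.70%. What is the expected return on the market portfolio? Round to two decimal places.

Both satisfy E(R) = R_f + β·MRP, so the slope of the SML is
MRP = (11.70% − 6.97%) / (1.18 − 0.34) = 4.73% / 0.84 = 5.6310%
R_f = E(R_Yardley) − β_Yardley·MRP = 6.97% − 0.34 × 5.6310% = 5.0555%
E(R_m) = R_f + MRP = 5.0555% + 5.6310% = 10.69%

10.69%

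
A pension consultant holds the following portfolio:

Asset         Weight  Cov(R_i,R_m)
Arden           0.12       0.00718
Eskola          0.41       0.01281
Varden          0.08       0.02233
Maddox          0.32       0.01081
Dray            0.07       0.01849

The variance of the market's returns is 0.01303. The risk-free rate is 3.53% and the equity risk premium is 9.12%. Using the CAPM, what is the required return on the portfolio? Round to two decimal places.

β_Arden = 0.00718 / 0.01303 = 0.5510
β_Eskola = 0.01281 / 0.01303 = 0.9831
β_Varden = 0.02233 / 0.01303 = 1.7137
β_Maddox = 0.01081 / 0.01303 = 0.8296
β_Dray = 0.01849 / 0.01303 = 1.4190
β_P = Σ w_i β_i = 0.12×0.5510 + 0.41×0.9831 + 0.08×1.7137 + 0.32×0.8296 + 0.07×1.4190 = 0.9711
E(R_P) = R_f + β_P × MRP = 3.53% + 0.9711 × 9.12% = 12.39%

12.39%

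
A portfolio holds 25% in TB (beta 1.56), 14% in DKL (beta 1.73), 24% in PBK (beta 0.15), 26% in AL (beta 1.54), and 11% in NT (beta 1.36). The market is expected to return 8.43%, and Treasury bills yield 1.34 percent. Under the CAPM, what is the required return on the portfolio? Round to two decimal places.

β_P = Σ w_i β_i = 0.25×1.56 + 0.14×1.73 + 0.24×0.15 + 0.26×1.54 + 0.11×1.36 = 1.2182
MRP = 8.43% − 1.34% = 7.09%
E(R_P) = R_f + β_P × MRP = 1.34% + 1.2182 × 7.09% = 9.98%

9.98%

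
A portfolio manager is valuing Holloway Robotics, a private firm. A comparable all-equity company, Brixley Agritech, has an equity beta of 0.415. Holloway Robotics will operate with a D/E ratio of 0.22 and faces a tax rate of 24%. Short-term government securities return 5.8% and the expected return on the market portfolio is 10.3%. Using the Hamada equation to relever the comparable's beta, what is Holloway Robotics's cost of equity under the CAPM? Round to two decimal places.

β_L = β_U × [1 + (1 − t)(D/E)] = 0.415 × [1 + (1 − 0.24) × 0.22]
    = 0.415 × [1 + 0.76 × 0.22] = 0.415 × 1.1672 = 0.4844
MRP = 10.3% − 5.8% = 4.50%
E(R) = R_f + β_L × MRP = 5.8% + 0.4844 × 4.5% = 7.98%

7.98%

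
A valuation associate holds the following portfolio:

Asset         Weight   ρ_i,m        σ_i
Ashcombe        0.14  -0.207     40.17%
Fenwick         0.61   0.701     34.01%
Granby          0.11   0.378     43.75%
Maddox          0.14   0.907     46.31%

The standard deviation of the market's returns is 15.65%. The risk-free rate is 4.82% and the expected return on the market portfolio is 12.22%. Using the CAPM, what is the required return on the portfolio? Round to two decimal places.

14.79%

β_Ashcombe = -0.207 × 40.17% / 15.65% = -0.5313
β_Fenwick = 0.701 × 34.01% / 15.65% = 1.5234
β_Granby = 0.378 × 43.75% / 15.65% = 1.0567
β_Maddox = 0.907 × 46.31% / 15.65% = 2.6839
β_P = Σ w_i β_i = 0.14×-0.5313 + 0.61×1.5234 + 0.11×1.0567 + 0.14×2.6839 = 1.3469
MRP = 12.22% − 4.82% = 7.40%
E(R_P) = R_f + β_P × MRP = 4.82% + 1.3469 × 7.40% = 14.79%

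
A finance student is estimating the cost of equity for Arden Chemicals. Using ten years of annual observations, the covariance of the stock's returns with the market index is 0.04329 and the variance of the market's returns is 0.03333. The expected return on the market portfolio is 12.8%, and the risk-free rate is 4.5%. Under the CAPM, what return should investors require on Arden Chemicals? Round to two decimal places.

β = Cov(R_i, R_m) / Var(R_m) = 0.04329 / 0.03333 = 1.2988
MRP = 12.8% − 4.5% = 8.30%
E(R) = R_f + β × MRP = 4.5% + 1.2988 × 8.3% = 15.28%

15.28%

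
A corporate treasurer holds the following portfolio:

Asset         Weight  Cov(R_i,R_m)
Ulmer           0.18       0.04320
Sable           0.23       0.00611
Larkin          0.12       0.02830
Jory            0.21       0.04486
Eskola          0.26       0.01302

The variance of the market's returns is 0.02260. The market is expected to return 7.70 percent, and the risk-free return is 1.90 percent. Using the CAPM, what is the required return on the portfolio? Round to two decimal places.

β_Ulmer = 0.04320 / 0.02260 = 1.9115
β_Sable = 0.00611 / 0.02260 = 0.2704
β_Larkin = 0.02830 / 0.02260 = 1.2522
β_Jory = 0.04486 / 0.02260 = 1.9850
β_Eskola = 0.01302 / 0.02260 = 0.5761
β_P = Σ w_i β_i = 0.18×1.9115 + 0.23×0.2704 + 0.12×1.2522 + 0.21×1.9850 + 0.26×0.5761 = 1.1232
MRP = 7.70% − 1.90% = 5.80%
E(R_P) = R_f + β_P × MRP = 1.90% + 1.1232 × 5.80% = 8.41%

8.41%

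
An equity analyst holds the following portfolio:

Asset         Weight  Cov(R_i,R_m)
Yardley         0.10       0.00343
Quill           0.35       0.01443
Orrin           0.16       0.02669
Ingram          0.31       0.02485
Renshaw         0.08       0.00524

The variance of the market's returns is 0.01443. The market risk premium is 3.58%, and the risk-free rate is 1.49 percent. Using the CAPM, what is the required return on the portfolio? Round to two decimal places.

5.90%

β_Yardley = 0.00343 / 0.01443 = 0.2377
β_Quill = 0.01443 / 0.01443 = 1.0000
β_Orrin = 0.02669 / 0.01443 = 1.8496
β_Ingram = 0.02485 / 0.01443 = 1.7221
β_Renshaw = 0.00524 / 0.01443 = 0.3631
β_P = Σ w_i β_i = 0.10×0.2377 + 0.35×1.0000 + 0.16×1.8496 + 0.31×1.7221 + 0.08×0.3631 = 1.2326
E(R_P) = R_f + β_P × MRP = 1.49% + 1.2326 × 3.58% = 5.90%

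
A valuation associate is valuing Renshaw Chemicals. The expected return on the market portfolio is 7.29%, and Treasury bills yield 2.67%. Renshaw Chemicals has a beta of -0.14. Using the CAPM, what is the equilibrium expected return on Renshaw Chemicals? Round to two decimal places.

Market risk premium = E(R_m) − R_f = 7.29% − 2.67% = 4.62%
E(R) = R_f + β × MRP = 2.67% + -0.14 × 4.62% = 2.02%

2.02%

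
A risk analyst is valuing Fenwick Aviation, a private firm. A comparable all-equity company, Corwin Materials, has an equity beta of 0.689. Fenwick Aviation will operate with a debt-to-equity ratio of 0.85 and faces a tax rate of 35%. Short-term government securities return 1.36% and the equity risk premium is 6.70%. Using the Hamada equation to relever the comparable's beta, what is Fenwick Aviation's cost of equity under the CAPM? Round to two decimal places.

8.53%

β_L = β_U × [1 + (1 − t)(D/E)] = 0.689 × [1 + (1 − 0.35) × 0.85]
    = 0.689 × [1 + 0.65 × 0.85] = 0.689 × 1.5525 = 1.0697
E(R) = R_f + β_L × MRP = 1.36% + 1.0697 × 6.70% = 8.53%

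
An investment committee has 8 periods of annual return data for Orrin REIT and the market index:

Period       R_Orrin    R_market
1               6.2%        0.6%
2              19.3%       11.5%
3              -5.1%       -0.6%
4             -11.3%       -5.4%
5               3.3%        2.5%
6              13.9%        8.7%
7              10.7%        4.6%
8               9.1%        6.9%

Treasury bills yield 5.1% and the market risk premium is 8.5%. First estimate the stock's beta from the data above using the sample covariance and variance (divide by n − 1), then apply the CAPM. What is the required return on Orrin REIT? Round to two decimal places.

19.93%

Mean R_i = (6.2 + 19.3 − 5.1 − 11.3 + 3.3 + 13.9 + 10.7 + 9.1) / 8 = 5.7625%
Mean R_m = (0.6 + 11.5 − 0.6 − 5.4 + 2.5 + 8.7 + 4.6 + 6.9) / 8 = 3.6000%
Σ(R_i − R̄_i)(R_m − R̄_m) = 364.9800  ⇒  Cov = 364.9800 / 7 = 52.1400
Σ(R_m − R̄_m)² = 209.1600  ⇒  Var(R_m) = 209.1600 / 7 = 29.8800
β = Cov / Var(R_m) = 52.1400 / 29.8800 = 1.7450
E(R) = R_f + β × MRP = 5.1% + 1.7450 × 8.5% = 19.93%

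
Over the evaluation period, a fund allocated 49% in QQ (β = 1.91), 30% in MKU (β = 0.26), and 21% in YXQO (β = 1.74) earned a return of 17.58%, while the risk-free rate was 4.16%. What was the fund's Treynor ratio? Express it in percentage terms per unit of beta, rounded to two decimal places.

9.73%

β_P = 0.49×1.91 + 0.30×0.26 + 0.21×1.74 = 1.3793
Treynor = (R_P − R_f) / β_P = (17.58% − 4.16%) / 1.3793 = 13.42% / 1.3793 = 9.73%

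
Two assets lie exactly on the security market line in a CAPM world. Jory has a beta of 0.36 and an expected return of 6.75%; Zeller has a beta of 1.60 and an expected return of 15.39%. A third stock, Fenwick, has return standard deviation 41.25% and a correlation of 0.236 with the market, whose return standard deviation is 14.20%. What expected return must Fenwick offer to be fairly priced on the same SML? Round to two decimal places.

MRP = (15.39% − 6.75%) / (1.60 − 0.36) = 6.9677%
R_f = 6.75% − 0.36 × 6.9677% = 4.2416%
β_Fenwick = ρ·σ_i/σ_m = 0.236 × 41.25 / 14.20 = 0.6856
E(R_Fenwick) = R_f + β × MRP = 4.2416% + 0.6856 × 6.9677% = 9.02%

9.02%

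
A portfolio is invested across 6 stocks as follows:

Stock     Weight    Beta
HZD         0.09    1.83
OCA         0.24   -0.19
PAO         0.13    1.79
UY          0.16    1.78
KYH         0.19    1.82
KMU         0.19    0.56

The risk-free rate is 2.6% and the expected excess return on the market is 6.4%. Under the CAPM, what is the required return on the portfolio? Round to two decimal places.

β_P = Σ w_i β_i = 0.09×1.83 + 0.24×-0.19 + 0.13×1.79 + 0.16×1.78 + 0.19×1.82 + 0.19×0.56 = 1.0888
E(R_P) = R_f + β_P × MRP = 2.6% + 1.0888 × 6.4% = 9.57%

9.57%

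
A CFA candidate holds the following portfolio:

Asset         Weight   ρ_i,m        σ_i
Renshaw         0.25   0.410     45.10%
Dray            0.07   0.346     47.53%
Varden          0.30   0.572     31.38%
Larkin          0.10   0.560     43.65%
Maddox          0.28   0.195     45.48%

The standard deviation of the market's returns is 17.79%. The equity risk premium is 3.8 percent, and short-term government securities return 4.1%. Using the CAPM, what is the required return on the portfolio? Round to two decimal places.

7.54%

β_Renshaw = 0.410 × 45.10% / 17.79% = 1.0394
β_Dray = 0.346 × 47.53% / 17.79% = 0.9244
β_Varden = 0.572 × 31.38% / 17.79% = 1.0090
β_Larkin = 0.560 × 43.65% / 17.79% = 1.3740
β_Maddox = 0.195 × 45.48% / 17.79% = 0.4985
β_P = Σ w_i β_i = 0.25×1.0394 + 0.07×0.9244 + 0.30×1.0090 + 0.10×1.3740 + 0.28×0.4985 = 0.9042
E(R_P) = R_f + β_P × MRP = 4.1% + 0.9042 × 3.8% = 7.54%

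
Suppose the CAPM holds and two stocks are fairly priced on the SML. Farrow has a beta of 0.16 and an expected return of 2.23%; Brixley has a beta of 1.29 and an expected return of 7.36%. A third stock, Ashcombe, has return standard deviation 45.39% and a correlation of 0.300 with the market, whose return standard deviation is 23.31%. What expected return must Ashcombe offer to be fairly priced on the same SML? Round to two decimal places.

MRP = (7.36% − 2.23%) / (1.29 − 0.16) = 4.5398%
R_f = 2.23% − 0.16 × 4.5398% = 1.5036%
β_Ashcombe = ρ·σ_i/σ_m = 0.300 × 45.39 / 23.31 = 0.5842
E(R_Ashcombe) = R_f + β × MRP = 1.5036% + 0.5842 × 4.5398% = 4.16%

4.16%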